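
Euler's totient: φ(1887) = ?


1887 = 3 × 17 × 37
Prime factors: 3, 17, 37
φ(1887) = 1887 × (1-1/3) × (1-1/17) × (1-1/37)
= 1887 × 2/3 × 16/17 × 36/37 = 1152

φ(1887) = 1152


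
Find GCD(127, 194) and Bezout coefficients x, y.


Tabular extended Euclidean (each row: r = 127*s + 194*t):
r=127, s=1, t=0
r=194, s=0, t=1
q=0: r=127, s=1, t=0   [127*(1) + 194*(0) = 127]
q=1: r=67, s=-1, t=1   [127*(-1) + 194*(1) = 67]
q=1: r=60, s=2, t=-1   [127*(2) + 194*(-1) = 60]
q=1: r=7, s=-3, t=2   [127*(-3) + 194*(2) = 7]
q=8: r=4, s=26, t=-17   [127*(26) + 194*(-17) = 4]
q=1: r=3, s=-29, t=19   [127*(-29) + 194*(19) = 3]
q=1: r=1, s=55, t=-36   [127*(55) + 194*(-36) = 1]
q=3: r=0, s=-194, t=127   [127*(-194) + 194*(127) = 0]
GCD = 1; from the row with r=1: x=55, y=-36
Check: 127*(55) + 194*(-36) = 6985 - 6984 = 1

GCD = 1, x = 55, y = -36


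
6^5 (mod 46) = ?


6^1 mod 46 = 6
6^2 mod 46 = 36
6^3 mod 46 = 32
6^4 mod 46 = 8
6^5 mod 46 = 2


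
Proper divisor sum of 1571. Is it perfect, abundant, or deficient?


Proper divisors: 1
Sum = 1 = 1
1 < 1571 → deficient

s(1571) = 1 (deficient)


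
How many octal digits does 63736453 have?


63736453 in base 8 = 363105205
Number of digits = 9

9 digits (base 8)


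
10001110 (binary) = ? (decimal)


10001110 (base 2) = 142 (decimal)
142 (decimal) = 142 (base 10)


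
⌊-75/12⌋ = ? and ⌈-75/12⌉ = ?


-75/12 = -6.2500
floor = -7
ceil = -6

floor = -7, ceil = -6


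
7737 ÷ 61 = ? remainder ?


7737 = 61 * 126 + 51
Check: 7686 + 51 = 7737

q = 126, r = 51


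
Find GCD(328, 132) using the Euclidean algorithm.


328 = 2 * 132 + 64
132 = 2 * 64 + 4
64 = 16 * 4 + 0
GCD = 4


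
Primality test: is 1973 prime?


Check divisors up to sqrt(1973) = 44.4185
No divisors found.
1973 is prime.

Yes, 1973 is prime


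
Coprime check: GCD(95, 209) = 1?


Euclidean algorithm:
209 = 2 * 95 + 19
95 = 5 * 19 + 0
GCD(95, 209) = 19

No, not coprime (GCD = 19)


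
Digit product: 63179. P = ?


6 × 3 × 1 × 7 × 9 = 1134


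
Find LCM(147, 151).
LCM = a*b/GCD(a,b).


GCD(147, 151) = 1
LCM = 147*151/1 = 22197/1 = 22197

LCM = 22197


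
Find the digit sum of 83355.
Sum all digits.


8 + 3 + 3 + 5 + 5 = 24


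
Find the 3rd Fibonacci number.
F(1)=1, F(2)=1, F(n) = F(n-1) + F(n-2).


Sequence: 1, 1, 2
F(3) = 2


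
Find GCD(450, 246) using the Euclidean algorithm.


450 = 1 * 246 + 204
246 = 1 * 204 + 42
204 = 4 * 42 + 36
42 = 1 * 36 + 6
36 = 6 * 6 + 0
GCD = 6


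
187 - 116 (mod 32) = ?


187 - 116 = 71
71 mod 32 = 7


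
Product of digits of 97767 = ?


9 × 7 × 7 × 6 × 7 = 18522


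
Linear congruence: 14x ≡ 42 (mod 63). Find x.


GCD(14, 63) = 7 divides 42
Divide: 2x ≡ 6 (mod 9)
x ≡ 3 (mod 9)


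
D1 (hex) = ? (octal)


D1 (base 16) = 209 (decimal)
209 (decimal) = 321 (base 8)


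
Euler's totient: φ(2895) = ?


2895 = 3 × 5 × 193
Prime factors: 3, 5, 193
φ(2895) = 2895 × (1-1/3) × (1-1/5) × (1-1/193)
= 2895 × 2/3 × 4/5 × 192/193 = 1536

φ(2895) = 1536


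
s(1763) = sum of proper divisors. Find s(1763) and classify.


Proper divisors: 1, 41, 43
Sum = 1 + 41 + 43 = 85
85 < 1763 → deficient

s(1763) = 85 (deficient)


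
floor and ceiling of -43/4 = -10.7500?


-43/4 = -10.7500
floor = -11
ceil = -10

floor = -11, ceil = -10


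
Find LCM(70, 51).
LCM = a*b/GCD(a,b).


GCD(70, 51) = 1
LCM = 70*51/1 = 3570/1 = 3570

LCM = 3570


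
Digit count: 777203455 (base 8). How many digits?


777203455 in base 8 = 5624627377
Number of digits = 10

10 digits (base 8)


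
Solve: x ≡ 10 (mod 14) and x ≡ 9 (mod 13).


M = 14*13 = 182
M1 = M/14 = 13, M2 = M/13 = 14
M1^(-1) mod 14 = 13, M2^(-1) mod 13 = 1
x = 10*13*13 + 9*14*1 = 1816
1816 mod 182 = 178
Check: 178 mod 14 = 10 ✓, 178 mod 13 = 9 ✓

x ≡ 178 (mod 182)


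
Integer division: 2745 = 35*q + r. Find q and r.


2745 = 35 * 78 + 15
Check: 2730 + 15 = 2745

q = 78, r = 15


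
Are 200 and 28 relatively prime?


Euclidean algorithm:
200 = 7 * 28 + 4
28 = 7 * 4 + 0
GCD(200, 28) = 4

No, not coprime (GCD = 4)


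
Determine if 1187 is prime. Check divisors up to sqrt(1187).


Check divisors up to sqrt(1187) = 34.4529
No divisors found.
1187 is prime.

Yes, 1187 is prime


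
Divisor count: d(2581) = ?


2581 = 29^1 × 89^1
d(2581) = (1+1) × (1+1) = 4

4 divisors


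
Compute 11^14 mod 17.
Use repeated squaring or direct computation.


11^1 mod 17 = 11
11^2 mod 17 = 2
11^3 mod 17 = 5
11^4 mod 17 = 4
11^5 mod 17 = 10
11^6 mod 17 = 8
11^7 mod 17 = 3
11^8 mod 17 = 16
11^9 mod 17 = 6
11^10 mod 17 = 15
11^11 mod 17 = 12
11^12 mod 17 = 13
11^13 mod 17 = 7
11^14 mod 17 = 9


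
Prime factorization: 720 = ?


720 / 2 = 360
360 / 2 = 180
180 / 2 = 90
90 / 2 = 45
45 / 3 = 15
15 / 3 = 5
5 / 5 = 1
720 = 2^4 × 3^2 × 5


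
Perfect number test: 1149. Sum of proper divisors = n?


Proper divisors of 1149: 1, 3, 383
Sum = 1 + 3 + 383 = 387

No, 1149 is not perfect (387 ≠ 1149)


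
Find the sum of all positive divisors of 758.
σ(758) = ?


Divisors of 758: 1, 2, 379, 758
Sum = 1 + 2 + 379 + 758 = 1140

σ(758) = 1140


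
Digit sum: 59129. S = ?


5 + 9 + 1 + 2 + 9 = 26


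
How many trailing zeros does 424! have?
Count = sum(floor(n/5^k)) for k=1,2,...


floor(424/5) = 84
floor(424/25) = 16
floor(424/125) = 3
Total = 103

103 trailing zeros


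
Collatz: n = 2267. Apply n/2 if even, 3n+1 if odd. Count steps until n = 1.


2267 → 6802 → 3401 → 10204 → 5102 → 2551 → 7654 → 3827 → 11482 → 5741 → 17224 → 8612 → 4306 → 2153 → 6460 → 3230 → 1615 → 4846 → 2423 → 7270 → 3635 → 10906 → 5453 → 16360 → 8180 → 4090 → 2045 → 6136 → 3068 → 1534 → 767 → 2302 → 1151 → 3454 → 1727 → 5182 → 2591 → 7774 → 3887 → 11662 → 5831 → 17494 → 8747 → 26242 → 13121 → 39364 → 19682 → 9841 → 29524 → 14762 → 7381 → 22144 → 11072 → 5536 → 2768 → 1384 → 692 → 346 → 173 → 520 → 260 → 130 → 65 → 196 → 98 → 49 → 148 → 74 → 37 → 112 → 56 → 28 → 14 → 7 → 22 → 11 → 34 → 17 → 52 → 26 → 13 → 40 → 20 → 10 → 5 → 16 → 8 → 4 → 2 → 1
Total steps = 89

89 steps


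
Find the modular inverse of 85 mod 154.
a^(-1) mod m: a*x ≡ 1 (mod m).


Use the extended Euclidean algorithm on (154, 85); each row r = 154*s + 85*t:
r=154, s=1, t=0
r=85, s=0, t=1
q=1: r=69, s=1, t=-1   [154*(1) + 85*(-1) = 69]
q=1: r=16, s=-1, t=2   [154*(-1) + 85*(2) = 16]
q=4: r=5, s=5, t=-9   [154*(5) + 85*(-9) = 5]
q=3: r=1, s=-16, t=29   [154*(-16) + 85*(29) = 1]
q=5: r=0, s=85, t=-154   [154*(85) + 85*(-154) = 0]
GCD = 1 with t = 29, so 85*(29) ≡ 1 (mod 154)
Inverse = 29 mod 154 = 29
Check: 85 * 29 = 2465 ≡ 1 (mod 154)

85^(-1) ≡ 29 (mod 154)


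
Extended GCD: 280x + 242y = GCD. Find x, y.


Tabular extended Euclidean (each row: r = 280*s + 242*t):
r=280, s=1, t=0
r=242, s=0, t=1
q=1: r=38, s=1, t=-1   [280*(1) + 242*(-1) = 38]
q=6: r=14, s=-6, t=7   [280*(-6) + 242*(7) = 14]
q=2: r=10, s=13, t=-15   [280*(13) + 242*(-15) = 10]
q=1: r=4, s=-19, t=22   [280*(-19) + 242*(22) = 4]
q=2: r=2, s=51, t=-59   [280*(51) + 242*(-59) = 2]
q=2: r=0, s=-121, t=140   [280*(-121) + 242*(140) = 0]
GCD = 2; from the row with r=2: x=51, y=-59
Check: 280*(51) + 242*(-59) = 14280 - 14278 = 2

GCD = 2, x = 51, y = -59


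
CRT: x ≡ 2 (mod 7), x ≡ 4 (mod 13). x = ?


M = 7*13 = 91
M1 = M/7 = 13, M2 = M/13 = 7
M1^(-1) mod 7 = 6, M2^(-1) mod 13 = 2
x = 2*13*6 + 4*7*2 = 212
212 mod 91 = 30
Check: 30 mod 7 = 2 ✓, 30 mod 13 = 4 ✓

x ≡ 30 (mod 91)


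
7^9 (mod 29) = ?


7^1 mod 29 = 7
7^2 mod 29 = 20
7^3 mod 29 = 24
7^4 mod 29 = 23
7^5 mod 29 = 16
7^6 mod 29 = 25
7^7 mod 29 = 1
7^8 mod 29 = 7
7^9 mod 29 = 20


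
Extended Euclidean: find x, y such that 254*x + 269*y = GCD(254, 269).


Tabular extended Euclidean (each row: r = 254*s + 269*t):
r=254, s=1, t=0
r=269, s=0, t=1
q=0: r=254, s=1, t=0   [254*(1) + 269*(0) = 254]
q=1: r=15, s=-1, t=1   [254*(-1) + 269*(1) = 15]
q=16: r=14, s=17, t=-16   [254*(17) + 269*(-16) = 14]
q=1: r=1, s=-18, t=17   [254*(-18) + 269*(17) = 1]
q=14: r=0, s=269, t=-254   [254*(269) + 269*(-254) = 0]
GCD = 1; from the row with r=1: x=-18, y=17
Check: 254*(-18) + 269*(17) = -4572 + 4573 = 1

GCD = 1, x = -18, y = 17


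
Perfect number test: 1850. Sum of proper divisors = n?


Proper divisors of 1850: 1, 2, 5, 10, 25, 37, 50, 74, 185, 370, 925
Sum = 1 + 2 + 5 + 10 + 25 + 37 + 50 + 74 + 185 + 370 + 925 = 1684

No, 1850 is not perfect (1684 ≠ 1850)


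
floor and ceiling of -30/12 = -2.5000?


-30/12 = -2.5000
floor = -3
ceil = -2

floor = -3, ceil = -2


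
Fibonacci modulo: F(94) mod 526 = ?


F(k) mod 526 for k=1..94:
1, 1, 2, 3, 5, 8, 13, 21, 34, 55, 89, 144, 233, 377, 84, 461, 19, 480, 499, 453, 426, 353, 253, 80, 333, 413, 220, 107, 327, 434, 235, 143, 378, 521, 373, 368, 215, 57, 272, 329, 75, 404, 479, 357, 310, 141, 451, 66, 517, 57, 48, 105, 153, 258, 411, 143, 28, 171, 199, 370, 43, 413, 456, 343, 273, 90, 363, 453, 290, 217, 507, 198, 179, 377, 30, 407, 437, 318, 229, 21, 250, 271, 521, 266, 261, 1, 262, 263, 525, 262, 261, 523, 258, 255
F(94) mod 526 = 255


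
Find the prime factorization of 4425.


4425 / 3 = 1475
1475 / 5 = 295
295 / 5 = 59
59 / 59 = 1
4425 = 3 × 5^2 × 59


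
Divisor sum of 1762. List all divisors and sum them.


Divisors of 1762: 1, 2, 881, 1762
Sum = 1 + 2 + 881 + 1762 = 2646

σ(1762) = 2646


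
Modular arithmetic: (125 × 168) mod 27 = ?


125 × 168 = 21000
21000 mod 27 = 21


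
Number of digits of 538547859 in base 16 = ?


538547859 in base 16 = 20199693
Number of digits = 8

8 digits (base 16)


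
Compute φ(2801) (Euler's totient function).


2801 = 2801
Prime factors: 2801
φ(2801) = 2801 × (1-1/2801)
= 2801 × 2800/2801 = 2800

φ(2801) = 2800


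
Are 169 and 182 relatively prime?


Euclidean algorithm:
182 = 1 * 169 + 13
169 = 13 * 13 + 0
GCD(169, 182) = 13

No, not coprime (GCD = 13)


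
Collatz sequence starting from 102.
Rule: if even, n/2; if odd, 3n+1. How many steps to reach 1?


102 → 51 → 154 → 77 → 232 → 116 → 58 → 29 → 88 → 44 → 22 → 11 → 34 → 17 → 52 → 26 → 13 → 40 → 20 → 10 → 5 → 16 → 8 → 4 → 2 → 1
Total steps = 25

25 steps


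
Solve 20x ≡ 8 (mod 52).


GCD(20, 52) = 4 divides 8
Divide: 5x ≡ 2 (mod 13)
x ≡ 3 (mod 13)


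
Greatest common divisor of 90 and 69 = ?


90 = 1 * 69 + 21
69 = 3 * 21 + 6
21 = 3 * 6 + 3
6 = 2 * 3 + 0
GCD = 3


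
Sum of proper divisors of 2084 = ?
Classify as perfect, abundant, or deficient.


Proper divisors: 1, 2, 4, 521, 1042
Sum = 1 + 2 + 4 + 521 + 1042 = 1570
1570 < 2084 → deficient

s(2084) = 1570 (deficient)


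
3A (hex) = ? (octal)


3A (base 16) = 58 (decimal)
58 (decimal) = 72 (base 8)


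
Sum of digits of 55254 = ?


5 + 5 + 2 + 5 + 4 = 21


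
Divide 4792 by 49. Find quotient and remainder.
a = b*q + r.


4792 = 49 * 97 + 39
Check: 4753 + 39 = 4792

q = 97, r = 39


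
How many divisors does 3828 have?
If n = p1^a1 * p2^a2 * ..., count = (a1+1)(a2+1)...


3828 = 2^2 × 3^1 × 11^1 × 29^1
d(3828) = (2+1) × (1+1) × (1+1) × (1+1) = 24

24 divisors


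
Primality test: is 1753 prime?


Check divisors up to sqrt(1753) = 41.8688
No divisors found.
1753 is prime.

Yes, 1753 is prime


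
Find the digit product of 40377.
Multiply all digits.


4 × 0 × 3 × 7 × 7 = 0


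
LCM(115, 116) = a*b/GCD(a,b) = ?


GCD(115, 116) = 1
LCM = 115*116/1 = 13340/1 = 13340

LCM = 13340


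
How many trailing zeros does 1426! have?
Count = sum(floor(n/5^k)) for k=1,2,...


floor(1426/5) = 285
floor(1426/25) = 57
floor(1426/125) = 11
floor(1426/625) = 2
Total = 355

355 trailing zeros


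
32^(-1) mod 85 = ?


Use the extended Euclidean algorithm on (85, 32); each row r = 85*s + 32*t:
r=85, s=1, t=0
r=32, s=0, t=1
q=2: r=21, s=1, t=-2   [85*(1) + 32*(-2) = 21]
q=1: r=11, s=-1, t=3   [85*(-1) + 32*(3) = 11]
q=1: r=10, s=2, t=-5   [85*(2) + 32*(-5) = 10]
q=1: r=1, s=-3, t=8   [85*(-3) + 32*(8) = 1]
q=10: r=0, s=32, t=-85   [85*(32) + 32*(-85) = 0]
GCD = 1 with t = 8, so 32*(8) ≡ 1 (mod 85)
Inverse = 8 mod 85 = 8
Check: 32 * 8 = 256 ≡ 1 (mod 85)

32^(-1) ≡ 8 (mod 85)


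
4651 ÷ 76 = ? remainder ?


4651 = 76 * 61 + 15
Check: 4636 + 15 = 4651

q = 61, r = 15


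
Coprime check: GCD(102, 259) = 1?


Euclidean algorithm:
259 = 2 * 102 + 55
102 = 1 * 55 + 47
55 = 1 * 47 + 8
47 = 5 * 8 + 7
8 = 1 * 7 + 1
7 = 7 * 1 + 0
GCD(102, 259) = 1

Yes, coprime (GCD = 1)


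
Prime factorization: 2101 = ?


2101 / 11 = 191
191 / 191 = 1
2101 = 11 × 191


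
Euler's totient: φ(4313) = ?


4313 = 19 × 227
Prime factors: 19, 227
φ(4313) = 4313 × (1-1/19) × (1-1/227)
= 4313 × 18/19 × 226/227 = 4068

φ(4313) = 4068


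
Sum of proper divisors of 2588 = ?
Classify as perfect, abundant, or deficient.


Proper divisors: 1, 2, 4, 647, 1294
Sum = 1 + 2 + 4 + 647 + 1294 = 1948
1948 < 2588 → deficient

s(2588) = 1948 (deficient)


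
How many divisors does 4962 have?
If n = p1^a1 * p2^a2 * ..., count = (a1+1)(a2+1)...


4962 = 2^1 × 3^1 × 827^1
d(4962) = (1+1) × (1+1) × (1+1) = 8

8 divisors


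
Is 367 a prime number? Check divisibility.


Check divisors up to sqrt(367) = 19.1572
No divisors found.
367 is prime.

Yes, 367 is prime


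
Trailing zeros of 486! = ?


floor(486/5) = 97
floor(486/25) = 19
floor(486/125) = 3
Total = 119

119 trailing zeros


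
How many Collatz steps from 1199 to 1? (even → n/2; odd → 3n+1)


1199 → 3598 → 1799 → 5398 → 2699 → 8098 → 4049 → 12148 → 6074 → 3037 → 9112 → 4556 → 2278 → 1139 → 3418 → 1709 → 5128 → 2564 → 1282 → 641 → 1924 → 962 → 481 → 1444 → 722 → 361 → 1084 → 542 → 271 → 814 → 407 → 1222 → 611 → 1834 → 917 → 2752 → 1376 → 688 → 344 → 172 → 86 → 43 → 130 → 65 → 196 → 98 → 49 → 148 → 74 → 37 → 112 → 56 → 28 → 14 → 7 → 22 → 11 → 34 → 17 → 52 → 26 → 13 → 40 → 20 → 10 → 5 → 16 → 8 → 4 → 2 → 1
Total steps = 70

70 steps


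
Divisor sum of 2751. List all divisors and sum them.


Divisors of 2751: 1, 3, 7, 21, 131, 393, 917, 2751
Sum = 1 + 3 + 7 + 21 + 131 + 393 + 917 + 2751 = 4224

σ(2751) = 4224


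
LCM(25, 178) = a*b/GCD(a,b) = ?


GCD(25, 178) = 1
LCM = 25*178/1 = 4450/1 = 4450

LCM = 4450


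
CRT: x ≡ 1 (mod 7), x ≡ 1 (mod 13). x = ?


M = 7*13 = 91
M1 = M/7 = 13, M2 = M/13 = 7
M1^(-1) mod 7 = 6, M2^(-1) mod 13 = 2
x = 1*13*6 + 1*7*2 = 92
92 mod 91 = 1
Check: 1 mod 7 = 1 ✓, 1 mod 13 = 1 ✓

x ≡ 1 (mod 91)


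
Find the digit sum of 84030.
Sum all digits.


8 + 4 + 0 + 3 + 0 = 15


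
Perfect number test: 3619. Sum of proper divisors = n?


Proper divisors of 3619: 1, 7, 11, 47, 77, 329, 517
Sum = 1 + 7 + 11 + 47 + 77 + 329 + 517 = 989

No, 3619 is not perfect (989 ≠ 3619)


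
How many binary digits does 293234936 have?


293234936 in base 2 = 10001011110100110100011111000
Number of digits = 29

29 digits (base 2)


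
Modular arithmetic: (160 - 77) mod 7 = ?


160 - 77 = 83
83 mod 7 = 6


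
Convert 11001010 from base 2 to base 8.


11001010 (base 2) = 202 (decimal)
202 (decimal) = 312 (base 8)


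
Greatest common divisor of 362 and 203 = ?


362 = 1 * 203 + 159
203 = 1 * 159 + 44
159 = 3 * 44 + 27
44 = 1 * 27 + 17
27 = 1 * 17 + 10
17 = 1 * 10 + 7
10 = 1 * 7 + 3
7 = 2 * 3 + 1
3 = 3 * 1 + 0
GCD = 1


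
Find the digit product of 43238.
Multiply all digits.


4 × 3 × 2 × 3 × 8 = 576


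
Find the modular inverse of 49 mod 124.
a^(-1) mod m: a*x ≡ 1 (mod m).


Use the extended Euclidean algorithm on (124, 49); each row r = 124*s + 49*t:
r=124, s=1, t=0
r=49, s=0, t=1
q=2: r=26, s=1, t=-2   [124*(1) + 49*(-2) = 26]
q=1: r=23, s=-1, t=3   [124*(-1) + 49*(3) = 23]
q=1: r=3, s=2, t=-5   [124*(2) + 49*(-5) = 3]
q=7: r=2, s=-15, t=38   [124*(-15) + 49*(38) = 2]
q=1: r=1, s=17, t=-43   [124*(17) + 49*(-43) = 1]
q=2: r=0, s=-49, t=124   [124*(-49) + 49*(124) = 0]
GCD = 1 with t = -43, so 49*(-43) ≡ 1 (mod 124)
Inverse = -43 mod 124 = 81
Check: 49 * 81 = 3969 ≡ 1 (mod 124)

49^(-1) ≡ 81 (mod 124)


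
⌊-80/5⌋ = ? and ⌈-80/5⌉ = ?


-80/5 = -16.0000
floor = -16
ceil = -16

floor = -16, ceil = -16


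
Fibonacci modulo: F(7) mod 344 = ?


F(k) mod 344 for k=1..7:
1, 1, 2, 3, 5, 8, 13
F(7) mod 344 = 13


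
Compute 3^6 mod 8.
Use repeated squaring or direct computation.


3^1 mod 8 = 3
3^2 mod 8 = 1
3^3 mod 8 = 3
3^4 mod 8 = 1
3^5 mod 8 = 3
3^6 mod 8 = 1


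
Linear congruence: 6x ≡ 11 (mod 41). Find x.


GCD(6, 41) = 1, unique solution
a^(-1) mod 41 = 7
x = 7 * 11 mod 41 = 36

x ≡ 36 (mod 41)


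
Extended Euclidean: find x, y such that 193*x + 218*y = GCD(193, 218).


Tabular extended Euclidean (each row: r = 193*s + 218*t):
r=193, s=1, t=0
r=218, s=0, t=1
q=0: r=193, s=1, t=0   [193*(1) + 218*(0) = 193]
q=1: r=25, s=-1, t=1   [193*(-1) + 218*(1) = 25]
q=7: r=18, s=8, t=-7   [193*(8) + 218*(-7) = 18]
q=1: r=7, s=-9, t=8   [193*(-9) + 218*(8) = 7]
q=2: r=4, s=26, t=-23   [193*(26) + 218*(-23) = 4]
q=1: r=3, s=-35, t=31   [193*(-35) + 218*(31) = 3]
q=1: r=1, s=61, t=-54   [193*(61) + 218*(-54) = 1]
q=3: r=0, s=-218, t=193   [193*(-218) + 218*(193) = 0]
GCD = 1; from the row with r=1: x=61, y=-54
Check: 193*(61) + 218*(-54) = 11773 - 11772 = 1

GCD = 1, x = 61, y = -54


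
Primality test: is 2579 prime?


Check divisors up to sqrt(2579) = 50.7839
No divisors found.
2579 is prime.

Yes, 2579 is prime


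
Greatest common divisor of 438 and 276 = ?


438 = 1 * 276 + 162
276 = 1 * 162 + 114
162 = 1 * 114 + 48
114 = 2 * 48 + 18
48 = 2 * 18 + 12
18 = 1 * 12 + 6
12 = 2 * 6 + 0
GCD = 6


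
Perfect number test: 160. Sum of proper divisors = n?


Proper divisors of 160: 1, 2, 4, 5, 8, 10, 16, 20, 32, 40, 80
Sum = 1 + 2 + 4 + 5 + 8 + 10 + 16 + 20 + 32 + 40 + 80 = 218

No, 160 is not perfect (218 ≠ 160)


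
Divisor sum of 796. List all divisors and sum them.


Divisors of 796: 1, 2, 4, 199, 398, 796
Sum = 1 + 2 + 4 + 199 + 398 + 796 = 1400

σ(796) = 1400


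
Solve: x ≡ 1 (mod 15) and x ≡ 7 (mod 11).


M = 15*11 = 165
M1 = M/15 = 11, M2 = M/11 = 15
M1^(-1) mod 15 = 11, M2^(-1) mod 11 = 3
x = 1*11*11 + 7*15*3 = 436
436 mod 165 = 106
Check: 106 mod 15 = 1 ✓, 106 mod 11 = 7 ✓

x ≡ 106 (mod 165)


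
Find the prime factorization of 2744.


2744 / 2 = 1372
1372 / 2 = 686
686 / 2 = 343
343 / 7 = 49
49 / 7 = 7
7 / 7 = 1
2744 = 2^3 × 7^3


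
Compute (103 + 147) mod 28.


103 + 147 = 250
250 mod 28 = 26


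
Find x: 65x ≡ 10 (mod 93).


GCD(65, 93) = 1, unique solution
a^(-1) mod 93 = 83
x = 83 * 10 mod 93 = 86

x ≡ 86 (mod 93)


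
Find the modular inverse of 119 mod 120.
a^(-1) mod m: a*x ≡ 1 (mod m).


Use the extended Euclidean algorithm on (120, 119); each row r = 120*s + 119*t:
r=120, s=1, t=0
r=119, s=0, t=1
q=1: r=1, s=1, t=-1   [120*(1) + 119*(-1) = 1]
q=119: r=0, s=-119, t=120   [120*(-119) + 119*(120) = 0]
GCD = 1 with t = -1, so 119*(-1) ≡ 1 (mod 120)
Inverse = -1 mod 120 = 119
Check: 119 * 119 = 14161 ≡ 1 (mod 120)

119^(-1) ≡ 119 (mod 120)


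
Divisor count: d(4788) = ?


4788 = 2^2 × 3^2 × 7^1 × 19^1
d(4788) = (2+1) × (2+1) × (1+1) × (1+1) = 36

36 divisors


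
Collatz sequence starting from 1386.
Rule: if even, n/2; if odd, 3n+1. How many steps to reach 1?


1386 → 693 → 2080 → 1040 → 520 → 260 → 130 → 65 → 196 → 98 → 49 → 148 → 74 → 37 → 112 → 56 → 28 → 14 → 7 → 22 → 11 → 34 → 17 → 52 → 26 → 13 → 40 → 20 → 10 → 5 → 16 → 8 → 4 → 2 → 1
Total steps = 34

34 steps


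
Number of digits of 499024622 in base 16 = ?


499024622 in base 16 = 1DBE82EE
Number of digits = 8

8 digits (base 16)


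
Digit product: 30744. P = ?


3 × 0 × 7 × 4 × 4 = 0


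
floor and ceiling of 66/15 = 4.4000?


66/15 = 4.4000
floor = 4
ceil = 5

floor = 4, ceil = 5


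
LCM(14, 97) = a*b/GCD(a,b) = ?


GCD(14, 97) = 1
LCM = 14*97/1 = 1358/1 = 1358

LCM = 1358


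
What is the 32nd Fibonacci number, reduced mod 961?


F(k) mod 961 for k=1..32:
1, 1, 2, 3, 5, 8, 13, 21, 34, 55, 89, 144, 233, 377, 610, 26, 636, 662, 337, 38, 375, 413, 788, 240, 67, 307, 374, 681, 94, 775, 869, 683
F(32) mod 961 = 683


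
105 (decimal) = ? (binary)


105 (base 10) = 105 (decimal)
105 (decimal) = 1101001 (base 2)


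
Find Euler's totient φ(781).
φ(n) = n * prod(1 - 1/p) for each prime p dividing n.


781 = 11 × 71
Prime factors: 11, 71
φ(781) = 781 × (1-1/11) × (1-1/71)
= 781 × 10/11 × 70/71 = 700

φ(781) = 700


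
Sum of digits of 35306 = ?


3 + 5 + 3 + 0 + 6 = 17


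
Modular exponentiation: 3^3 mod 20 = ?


3^1 mod 20 = 3
3^2 mod 20 = 9
3^3 mod 20 = 7


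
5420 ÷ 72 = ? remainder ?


5420 = 72 * 75 + 20
Check: 5400 + 20 = 5420

q = 75, r = 20


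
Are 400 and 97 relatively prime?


Euclidean algorithm:
400 = 4 * 97 + 12
97 = 8 * 12 + 1
12 = 12 * 1 + 0
GCD(400, 97) = 1

Yes, coprime (GCD = 1)


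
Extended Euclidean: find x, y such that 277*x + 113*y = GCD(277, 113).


Tabular extended Euclidean (each row: r = 277*s + 113*t):
r=277, s=1, t=0
r=113, s=0, t=1
q=2: r=51, s=1, t=-2   [277*(1) + 113*(-2) = 51]
q=2: r=11, s=-2, t=5   [277*(-2) + 113*(5) = 11]
q=4: r=7, s=9, t=-22   [277*(9) + 113*(-22) = 7]
q=1: r=4, s=-11, t=27   [277*(-11) + 113*(27) = 4]
q=1: r=3, s=20, t=-49   [277*(20) + 113*(-49) = 3]
q=1: r=1, s=-31, t=76   [277*(-31) + 113*(76) = 1]
q=3: r=0, s=113, t=-277   [277*(113) + 113*(-277) = 0]
GCD = 1; from the row with r=1: x=-31, y=76
Check: 277*(-31) + 113*(76) = -8587 + 8588 = 1

GCD = 1, x = -31, y = 76


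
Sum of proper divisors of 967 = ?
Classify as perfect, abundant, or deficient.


Proper divisors: 1
Sum = 1 = 1
1 < 967 → deficient

s(967) = 1 (deficient)


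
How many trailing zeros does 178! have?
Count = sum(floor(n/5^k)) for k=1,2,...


floor(178/5) = 35
floor(178/25) = 7
floor(178/125) = 1
Total = 43

43 trailing zeros


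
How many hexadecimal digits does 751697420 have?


751697420 in base 16 = 2CCDFE0C
Number of digits = 8

8 digits (base 16)


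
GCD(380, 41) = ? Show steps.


380 = 9 * 41 + 11
41 = 3 * 11 + 8
11 = 1 * 8 + 3
8 = 2 * 3 + 2
3 = 1 * 2 + 1
2 = 2 * 1 + 0
GCD = 1


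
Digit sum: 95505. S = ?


9 + 5 + 5 + 0 + 5 = 24


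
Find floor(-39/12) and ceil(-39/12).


-39/12 = -3.2500
floor = -4
ceil = -3

floor = -4, ceil = -3


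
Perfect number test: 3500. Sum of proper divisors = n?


Proper divisors of 3500: 1, 2, 4, 5, 7, 10, 14, 20, 25, 28, 35, 50, 70, 100, 125, 140, 175, 250, 350, 500, 700, 875, 1750
Sum = 1 + 2 + 4 + 5 + 7 + 10 + 14 + 20 + 25 + 28 + 35 + 50 + 70 + 100 + 125 + 140 + 175 + 250 + 350 + 500 + 700 + 875 + 1750 = 5236

No, 3500 is not perfect (5236 ≠ 3500)


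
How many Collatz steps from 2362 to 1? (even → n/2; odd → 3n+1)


2362 → 1181 → 3544 → 1772 → 886 → 443 → 1330 → 665 → 1996 → 998 → 499 → 1498 → 749 → 2248 → 1124 → 562 → 281 → 844 → 422 → 211 → 634 → 317 → 952 → 476 → 238 → 119 → 358 → 179 → 538 → 269 → 808 → 404 → 202 → 101 → 304 → 152 → 76 → 38 → 19 → 58 → 29 → 88 → 44 → 22 → 11 → 34 → 17 → 52 → 26 → 13 → 40 → 20 → 10 → 5 → 16 → 8 → 4 → 2 → 1
Total steps = 58

58 steps


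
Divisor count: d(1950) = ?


1950 = 2^1 × 3^1 × 5^2 × 13^1
d(1950) = (1+1) × (1+1) × (2+1) × (1+1) = 24

24 divisors


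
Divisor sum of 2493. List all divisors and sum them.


Divisors of 2493: 1, 3, 9, 277, 831, 2493
Sum = 1 + 3 + 9 + 277 + 831 + 2493 = 3614

σ(2493) = 3614


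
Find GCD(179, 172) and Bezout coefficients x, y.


Tabular extended Euclidean (each row: r = 179*s + 172*t):
r=179, s=1, t=0
r=172, s=0, t=1
q=1: r=7, s=1, t=-1   [179*(1) + 172*(-1) = 7]
q=24: r=4, s=-24, t=25   [179*(-24) + 172*(25) = 4]
q=1: r=3, s=25, t=-26   [179*(25) + 172*(-26) = 3]
q=1: r=1, s=-49, t=51   [179*(-49) + 172*(51) = 1]
q=3: r=0, s=172, t=-179   [179*(172) + 172*(-179) = 0]
GCD = 1; from the row with r=1: x=-49, y=51
Check: 179*(-49) + 172*(51) = -8771 + 8772 = 1

GCD = 1, x = -49, y = 51


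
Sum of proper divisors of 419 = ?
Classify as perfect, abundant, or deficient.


Proper divisors: 1
Sum = 1 = 1
1 < 419 → deficient

s(419) = 1 (deficient)


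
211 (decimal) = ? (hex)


211 (base 10) = 211 (decimal)
211 (decimal) = D3 (base 16)


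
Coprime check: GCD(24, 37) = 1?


Euclidean algorithm:
37 = 1 * 24 + 13
24 = 1 * 13 + 11
13 = 1 * 11 + 2
11 = 5 * 2 + 1
2 = 2 * 1 + 0
GCD(24, 37) = 1

Yes, coprime (GCD = 1)


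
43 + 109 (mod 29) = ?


43 + 109 = 152
152 mod 29 = 7


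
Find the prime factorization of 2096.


2096 / 2 = 1048
1048 / 2 = 524
524 / 2 = 262
262 / 2 = 131
131 / 131 = 1
2096 = 2^4 × 131


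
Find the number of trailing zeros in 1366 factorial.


floor(1366/5) = 273
floor(1366/25) = 54
floor(1366/125) = 10
floor(1366/625) = 2
Total = 339

339 trailing zeros


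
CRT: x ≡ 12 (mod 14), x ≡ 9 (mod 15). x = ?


M = 14*15 = 210
M1 = M/14 = 15, M2 = M/15 = 14
M1^(-1) mod 14 = 1, M2^(-1) mod 15 = 14
x = 12*15*1 + 9*14*14 = 1944
1944 mod 210 = 54
Check: 54 mod 14 = 12 ✓, 54 mod 15 = 9 ✓

x ≡ 54 (mod 210)


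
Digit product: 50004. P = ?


5 × 0 × 0 × 0 × 4 = 0


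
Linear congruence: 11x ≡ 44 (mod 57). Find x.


GCD(11, 57) = 1, unique solution
a^(-1) mod 57 = 26
x = 26 * 44 mod 57 = 4

x ≡ 4 (mod 57)


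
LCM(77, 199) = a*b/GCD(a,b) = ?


GCD(77, 199) = 1
LCM = 77*199/1 = 15323/1 = 15323

LCM = 15323


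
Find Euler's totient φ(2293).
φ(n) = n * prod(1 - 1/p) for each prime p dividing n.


2293 = 2293
Prime factors: 2293
φ(2293) = 2293 × (1-1/2293)
= 2293 × 2292/2293 = 2292

φ(2293) = 2292


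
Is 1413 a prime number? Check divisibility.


1413 / 3 = 471 (exact division)
1413 is NOT prime.

No, 1413 is not prime


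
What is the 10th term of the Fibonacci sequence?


Sequence: 1, 1, 2, 3, 5, 8, 13, 21, 34, 55
F(10) = 55


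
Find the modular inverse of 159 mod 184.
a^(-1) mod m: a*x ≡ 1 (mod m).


Use the extended Euclidean algorithm on (184, 159); each row r = 184*s + 159*t:
r=184, s=1, t=0
r=159, s=0, t=1
q=1: r=25, s=1, t=-1   [184*(1) + 159*(-1) = 25]
q=6: r=9, s=-6, t=7   [184*(-6) + 159*(7) = 9]
q=2: r=7, s=13, t=-15   [184*(13) + 159*(-15) = 7]
q=1: r=2, s=-19, t=22   [184*(-19) + 159*(22) = 2]
q=3: r=1, s=70, t=-81   [184*(70) + 159*(-81) = 1]
q=2: r=0, s=-159, t=184   [184*(-159) + 159*(184) = 0]
GCD = 1 with t = -81, so 159*(-81) ≡ 1 (mod 184)
Inverse = -81 mod 184 = 103
Check: 159 * 103 = 16377 ≡ 1 (mod 184)

159^(-1) ≡ 103 (mod 184)


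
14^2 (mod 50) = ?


14^1 mod 50 = 14
14^2 mod 50 = 46


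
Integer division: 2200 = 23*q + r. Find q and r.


2200 = 23 * 95 + 15
Check: 2185 + 15 = 2200

q = 95, r = 15


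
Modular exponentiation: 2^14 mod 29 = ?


2^1 mod 29 = 2
2^2 mod 29 = 4
2^3 mod 29 = 8
2^4 mod 29 = 16
2^5 mod 29 = 3
2^6 mod 29 = 6
2^7 mod 29 = 12
2^8 mod 29 = 24
2^9 mod 29 = 19
2^10 mod 29 = 9
2^11 mod 29 = 18
2^12 mod 29 = 7
2^13 mod 29 = 14
2^14 mod 29 = 28


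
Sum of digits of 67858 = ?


6 + 7 + 8 + 5 + 8 = 34


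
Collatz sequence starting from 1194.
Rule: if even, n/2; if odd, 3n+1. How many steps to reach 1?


1194 → 597 → 1792 → 896 → 448 → 224 → 112 → 56 → 28 → 14 → 7 → 22 → 11 → 34 → 17 → 52 → 26 → 13 → 40 → 20 → 10 → 5 → 16 → 8 → 4 → 2 → 1
Total steps = 26

26 steps


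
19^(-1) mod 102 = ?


Use the extended Euclidean algorithm on (102, 19); each row r = 102*s + 19*t:
r=102, s=1, t=0
r=19, s=0, t=1
q=5: r=7, s=1, t=-5   [102*(1) + 19*(-5) = 7]
q=2: r=5, s=-2, t=11   [102*(-2) + 19*(11) = 5]
q=1: r=2, s=3, t=-16   [102*(3) + 19*(-16) = 2]
q=2: r=1, s=-8, t=43   [102*(-8) + 19*(43) = 1]
q=2: r=0, s=19, t=-102   [102*(19) + 19*(-102) = 0]
GCD = 1 with t = 43, so 19*(43) ≡ 1 (mod 102)
Inverse = 43 mod 102 = 43
Check: 19 * 43 = 817 ≡ 1 (mod 102)

19^(-1) ≡ 43 (mod 102)


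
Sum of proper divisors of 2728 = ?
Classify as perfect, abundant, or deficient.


Proper divisors: 1, 2, 4, 8, 11, 22, 31, 44, 62, 88, 124, 248, 341, 682, 1364
Sum = 1 + 2 + 4 + 8 + 11 + 22 + 31 + 44 + 62 + 88 + 124 + 248 + 341 + 682 + 1364 = 3032
3032 > 2728 → abundant

s(2728) = 3032 (abundant)


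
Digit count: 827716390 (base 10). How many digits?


827716390 has 9 digits in base 10
floor(log10(827716390)) + 1 = floor(8.9179) + 1 = 9

9 digits (base 10)


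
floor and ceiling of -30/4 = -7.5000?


-30/4 = -7.5000
floor = -8
ceil = -7

floor = -8, ceil = -7


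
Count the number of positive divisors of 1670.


1670 = 2^1 × 5^1 × 167^1
d(1670) = (1+1) × (1+1) × (1+1) = 8

8 divisors


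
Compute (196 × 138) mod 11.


196 × 138 = 27048
27048 mod 11 = 10


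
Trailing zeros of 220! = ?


floor(220/5) = 44
floor(220/25) = 8
floor(220/125) = 1
Total = 53

53 trailing zeros


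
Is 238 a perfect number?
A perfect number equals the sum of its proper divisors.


Proper divisors of 238: 1, 2, 7, 14, 17, 34, 119
Sum = 1 + 2 + 7 + 14 + 17 + 34 + 119 = 194

No, 238 is not perfect (194 ≠ 238)


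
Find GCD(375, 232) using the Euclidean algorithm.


375 = 1 * 232 + 143
232 = 1 * 143 + 89
143 = 1 * 89 + 54
89 = 1 * 54 + 35
54 = 1 * 35 + 19
35 = 1 * 19 + 16
19 = 1 * 16 + 3
16 = 5 * 3 + 1
3 = 3 * 1 + 0
GCD = 1


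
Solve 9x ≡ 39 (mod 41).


GCD(9, 41) = 1, unique solution
a^(-1) mod 41 = 32
x = 32 * 39 mod 41 = 18

x ≡ 18 (mod 41)


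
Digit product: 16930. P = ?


1 × 6 × 9 × 3 × 0 = 0


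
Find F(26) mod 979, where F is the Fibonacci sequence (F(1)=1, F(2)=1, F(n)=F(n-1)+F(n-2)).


F(k) mod 979 for k=1..26:
1, 1, 2, 3, 5, 8, 13, 21, 34, 55, 89, 144, 233, 377, 610, 8, 618, 626, 265, 891, 177, 89, 266, 355, 621, 976
F(26) mod 979 = 976


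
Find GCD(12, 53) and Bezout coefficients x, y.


Tabular extended Euclidean (each row: r = 12*s + 53*t):
r=12, s=1, t=0
r=53, s=0, t=1
q=0: r=12, s=1, t=0   [12*(1) + 53*(0) = 12]
q=4: r=5, s=-4, t=1   [12*(-4) + 53*(1) = 5]
q=2: r=2, s=9, t=-2   [12*(9) + 53*(-2) = 2]
q=2: r=1, s=-22, t=5   [12*(-22) + 53*(5) = 1]
q=2: r=0, s=53, t=-12   [12*(53) + 53*(-12) = 0]
GCD = 1; from the row with r=1: x=-22, y=5
Check: 12*(-22) + 53*(5) = -264 + 265 = 1

GCD = 1, x = -22, y = 5


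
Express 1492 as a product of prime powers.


1492 / 2 = 746
746 / 2 = 373
373 / 373 = 1
1492 = 2^2 × 373


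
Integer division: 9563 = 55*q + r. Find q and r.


9563 = 55 * 173 + 48
Check: 9515 + 48 = 9563

q = 173, r = 48


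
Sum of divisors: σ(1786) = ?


Divisors of 1786: 1, 2, 19, 38, 47, 94, 893, 1786
Sum = 1 + 2 + 19 + 38 + 47 + 94 + 893 + 1786 = 2880

σ(1786) = 2880


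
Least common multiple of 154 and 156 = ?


GCD(154, 156) = 2
LCM = 154*156/2 = 24024/2 = 12012

LCM = 12012


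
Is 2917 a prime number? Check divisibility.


Check divisors up to sqrt(2917) = 54.0093
No divisors found.
2917 is prime.

Yes, 2917 is prime


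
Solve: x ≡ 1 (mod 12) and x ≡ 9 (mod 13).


M = 12*13 = 156
M1 = M/12 = 13, M2 = M/13 = 12
M1^(-1) mod 12 = 1, M2^(-1) mod 13 = 12
x = 1*13*1 + 9*12*12 = 1309
1309 mod 156 = 61
Check: 61 mod 12 = 1 ✓, 61 mod 13 = 9 ✓

x ≡ 61 (mod 156)


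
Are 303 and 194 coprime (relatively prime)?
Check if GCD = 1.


Euclidean algorithm:
303 = 1 * 194 + 109
194 = 1 * 109 + 85
109 = 1 * 85 + 24
85 = 3 * 24 + 13
24 = 1 * 13 + 11
13 = 1 * 11 + 2
11 = 5 * 2 + 1
2 = 2 * 1 + 0
GCD(303, 194) = 1

Yes, coprime (GCD = 1)


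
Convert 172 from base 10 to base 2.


172 (base 10) = 172 (decimal)
172 (decimal) = 10101100 (base 2)


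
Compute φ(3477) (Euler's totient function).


3477 = 3 × 19 × 61
Prime factors: 3, 19, 61
φ(3477) = 3477 × (1-1/3) × (1-1/19) × (1-1/61)
= 3477 × 2/3 × 18/19 × 60/61 = 2160

φ(3477) = 2160


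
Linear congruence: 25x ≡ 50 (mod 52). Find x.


GCD(25, 52) = 1, unique solution
a^(-1) mod 52 = 25
x = 25 * 50 mod 52 = 2

x ≡ 2 (mod 52)


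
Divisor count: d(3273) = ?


3273 = 3^1 × 1091^1
d(3273) = (1+1) × (1+1) = 4

4 divisors


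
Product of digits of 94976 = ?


9 × 4 × 9 × 7 × 6 = 13608


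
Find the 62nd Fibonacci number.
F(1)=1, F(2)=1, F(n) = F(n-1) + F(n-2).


Sequence: 1, 1, 2, 3, 5, 8, 13, 21, 34, 55, 89, 144, 233, 377, 610, 987, 1597, 2584, 4181, 6765, 10946, 17711, 28657, 46368, 75025, 121393, 196418, 317811, 514229, 832040, 1346269, 2178309, 3524578, 5702887, 9227465, 14930352, 24157817, 39088169, 63245986, 102334155, 165580141, 267914296, 433494437, 701408733, 1134903170, 1836311903, 2971215073, 4807526976, 7778742049, 12586269025, 20365011074, 32951280099, 53316291173, 86267571272, 139583862445, 225851433717, 365435296162, 591286729879, 956722026041, 1548008755920, 2504730781961, 4052739537881
F(62) = 4052739537881


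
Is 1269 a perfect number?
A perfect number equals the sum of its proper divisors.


Proper divisors of 1269: 1, 3, 9, 27, 47, 141, 423
Sum = 1 + 3 + 9 + 27 + 47 + 141 + 423 = 651

No, 1269 is not perfect (651 ≠ 1269)


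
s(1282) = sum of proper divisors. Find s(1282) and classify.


Proper divisors: 1, 2, 641
Sum = 1 + 2 + 641 = 644
644 < 1282 → deficient

s(1282) = 644 (deficient)


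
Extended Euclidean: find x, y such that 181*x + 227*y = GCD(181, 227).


Tabular extended Euclidean (each row: r = 181*s + 227*t):
r=181, s=1, t=0
r=227, s=0, t=1
q=0: r=181, s=1, t=0   [181*(1) + 227*(0) = 181]
q=1: r=46, s=-1, t=1   [181*(-1) + 227*(1) = 46]
q=3: r=43, s=4, t=-3   [181*(4) + 227*(-3) = 43]
q=1: r=3, s=-5, t=4   [181*(-5) + 227*(4) = 3]
q=14: r=1, s=74, t=-59   [181*(74) + 227*(-59) = 1]
q=3: r=0, s=-227, t=181   [181*(-227) + 227*(181) = 0]
GCD = 1; from the row with r=1: x=74, y=-59
Check: 181*(74) + 227*(-59) = 13394 - 13393 = 1

GCD = 1, x = 74, y = -59


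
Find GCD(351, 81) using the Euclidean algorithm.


351 = 4 * 81 + 27
81 = 3 * 27 + 0
GCD = 27


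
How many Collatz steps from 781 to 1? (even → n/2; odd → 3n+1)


781 → 2344 → 1172 → 586 → 293 → 880 → 440 → 220 → 110 → 55 → 166 → 83 → 250 → 125 → 376 → 188 → 94 → 47 → 142 → 71 → 214 → 107 → 322 → 161 → 484 → 242 → 121 → 364 → 182 → 91 → 274 → 137 → 412 → 206 → 103 → 310 → 155 → 466 → 233 → 700 → 350 → 175 → 526 → 263 → 790 → 395 → 1186 → 593 → 1780 → 890 → 445 → 1336 → 668 → 334 → 167 → 502 → 251 → 754 → 377 → 1132 → 566 → 283 → 850 → 425 → 1276 → 638 → 319 → 958 → 479 → 1438 → 719 → 2158 → 1079 → 3238 → 1619 → 4858 → 2429 → 7288 → 3644 → 1822 → 911 → 2734 → 1367 → 4102 → 2051 → 6154 → 3077 → 9232 → 4616 → 2308 → 1154 → 577 → 1732 → 866 → 433 → 1300 → 650 → 325 → 976 → 488 → 244 → 122 → 61 → 184 → 92 → 46 → 23 → 70 → 35 → 106 → 53 → 160 → 80 → 40 → 20 → 10 → 5 → 16 → 8 → 4 → 2 → 1
Total steps = 121

121 steps


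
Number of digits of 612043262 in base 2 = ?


612043262 in base 2 = 100100011110110000100111111110
Number of digits = 30

30 digits (base 2)


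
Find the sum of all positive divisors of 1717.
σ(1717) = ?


Divisors of 1717: 1, 17, 101, 1717
Sum = 1 + 17 + 101 + 1717 = 1836

σ(1717) = 1836


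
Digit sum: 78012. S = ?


7 + 8 + 0 + 1 + 2 = 18


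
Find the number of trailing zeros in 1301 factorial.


floor(1301/5) = 260
floor(1301/25) = 52
floor(1301/125) = 10
floor(1301/625) = 2
Total = 324

324 trailing zeros


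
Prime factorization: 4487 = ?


4487 / 7 = 641
641 / 641 = 1
4487 = 7 × 641


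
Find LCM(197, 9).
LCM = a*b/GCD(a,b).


GCD(197, 9) = 1
LCM = 197*9/1 = 1773/1 = 1773

LCM = 1773


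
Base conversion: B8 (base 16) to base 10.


B8 (base 16) = 184 (decimal)
184 (decimal) = 184 (base 10)


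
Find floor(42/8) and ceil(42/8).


42/8 = 5.2500
floor = 5
ceil = 6

floor = 5, ceil = 6


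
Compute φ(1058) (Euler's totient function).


1058 = 2 × 23^2
Prime factors: 2, 23
φ(1058) = 1058 × (1-1/2) × (1-1/23)
= 1058 × 1/2 × 22/23 = 506

φ(1058) = 506


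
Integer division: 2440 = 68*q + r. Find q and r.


2440 = 68 * 35 + 60
Check: 2380 + 60 = 2440

q = 35, r = 60


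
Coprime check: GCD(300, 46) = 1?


Euclidean algorithm:
300 = 6 * 46 + 24
46 = 1 * 24 + 22
24 = 1 * 22 + 2
22 = 11 * 2 + 0
GCD(300, 46) = 2

No, not coprime (GCD = 2)


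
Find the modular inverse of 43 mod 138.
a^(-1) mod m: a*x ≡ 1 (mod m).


Use the extended Euclidean algorithm on (138, 43); each row r = 138*s + 43*t:
r=138, s=1, t=0
r=43, s=0, t=1
q=3: r=9, s=1, t=-3   [138*(1) + 43*(-3) = 9]
q=4: r=7, s=-4, t=13   [138*(-4) + 43*(13) = 7]
q=1: r=2, s=5, t=-16   [138*(5) + 43*(-16) = 2]
q=3: r=1, s=-19, t=61   [138*(-19) + 43*(61) = 1]
q=2: r=0, s=43, t=-138   [138*(43) + 43*(-138) = 0]
GCD = 1 with t = 61, so 43*(61) ≡ 1 (mod 138)
Inverse = 61 mod 138 = 61
Check: 43 * 61 = 2623 ≡ 1 (mod 138)

43^(-1) ≡ 61 (mod 138)


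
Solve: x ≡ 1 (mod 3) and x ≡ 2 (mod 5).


M = 3*5 = 15
M1 = M/3 = 5, M2 = M/5 = 3
M1^(-1) mod 3 = 2, M2^(-1) mod 5 = 2
x = 1*5*2 + 2*3*2 = 22
22 mod 15 = 7
Check: 7 mod 3 = 1 ✓, 7 mod 5 = 2 ✓

x ≡ 7 (mod 15)


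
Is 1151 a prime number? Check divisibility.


Check divisors up to sqrt(1151) = 33.9264
No divisors found.
1151 is prime.

Yes, 1151 is prime


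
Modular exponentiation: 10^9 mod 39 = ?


10^1 mod 39 = 10
10^2 mod 39 = 22
10^3 mod 39 = 25
10^4 mod 39 = 16
10^5 mod 39 = 4
10^6 mod 39 = 1
10^7 mod 39 = 10
10^8 mod 39 = 22
10^9 mod 39 = 25


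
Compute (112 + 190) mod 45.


112 + 190 = 302
302 mod 45 = 32


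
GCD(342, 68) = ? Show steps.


342 = 5 * 68 + 2
68 = 34 * 2 + 0
GCD = 2


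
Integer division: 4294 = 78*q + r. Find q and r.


4294 = 78 * 55 + 4
Check: 4290 + 4 = 4294

q = 55, r = 4


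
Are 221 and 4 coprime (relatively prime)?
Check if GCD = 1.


Euclidean algorithm:
221 = 55 * 4 + 1
4 = 4 * 1 + 0
GCD(221, 4) = 1

Yes, coprime (GCD = 1)


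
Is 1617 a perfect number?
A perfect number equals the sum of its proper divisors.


Proper divisors of 1617: 1, 3, 7, 11, 21, 33, 49, 77, 147, 231, 539
Sum = 1 + 3 + 7 + 11 + 21 + 33 + 49 + 77 + 147 + 231 + 539 = 1119

No, 1617 is not perfect (1119 ≠ 1617)


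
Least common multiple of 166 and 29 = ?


GCD(166, 29) = 1
LCM = 166*29/1 = 4814/1 = 4814

LCM = 4814


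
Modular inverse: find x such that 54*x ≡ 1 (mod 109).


Use the extended Euclidean algorithm on (109, 54); each row r = 109*s + 54*t:
r=109, s=1, t=0
r=54, s=0, t=1
q=2: r=1, s=1, t=-2   [109*(1) + 54*(-2) = 1]
q=54: r=0, s=-54, t=109   [109*(-54) + 54*(109) = 0]
GCD = 1 with t = -2, so 54*(-2) ≡ 1 (mod 109)
Inverse = -2 mod 109 = 107
Check: 54 * 107 = 5778 ≡ 1 (mod 109)

54^(-1) ≡ 107 (mod 109)


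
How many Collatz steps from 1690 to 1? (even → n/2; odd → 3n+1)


1690 → 845 → 2536 → 1268 → 634 → 317 → 952 → 476 → 238 → 119 → 358 → 179 → 538 → 269 → 808 → 404 → 202 → 101 → 304 → 152 → 76 → 38 → 19 → 58 → 29 → 88 → 44 → 22 → 11 → 34 → 17 → 52 → 26 → 13 → 40 → 20 → 10 → 5 → 16 → 8 → 4 → 2 → 1
Total steps = 42

42 steps
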